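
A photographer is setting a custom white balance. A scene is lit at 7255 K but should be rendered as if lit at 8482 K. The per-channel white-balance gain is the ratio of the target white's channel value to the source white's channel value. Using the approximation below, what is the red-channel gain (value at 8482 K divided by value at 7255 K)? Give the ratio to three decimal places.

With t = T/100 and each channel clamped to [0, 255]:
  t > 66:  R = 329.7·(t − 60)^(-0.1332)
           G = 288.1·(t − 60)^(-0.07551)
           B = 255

At 7255 K (t = 72.55):
  R = 329.7·(72.55 − 60)^(-0.1332) = 329.7·12.55^(-0.1332) = 329.7·0.71394 = 235.385.
At 8482 K (t = 84.82):
  R = 329.7·(84.82 − 60)^(-0.1332) = 329.7·24.82^(-0.1332) = 329.7·0.65195 = 214.947.
Gain = 214.947 / 235.385 = 0.9132 → 0.913.

0.913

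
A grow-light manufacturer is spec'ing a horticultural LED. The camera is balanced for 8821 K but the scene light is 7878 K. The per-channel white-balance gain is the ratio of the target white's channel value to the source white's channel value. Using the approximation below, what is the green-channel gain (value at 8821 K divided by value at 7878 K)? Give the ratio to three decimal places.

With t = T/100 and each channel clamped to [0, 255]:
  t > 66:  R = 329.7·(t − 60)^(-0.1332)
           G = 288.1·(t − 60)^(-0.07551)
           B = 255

0.970

At 7878 K (t = 78.78):
  G = 288.1·(78.78 − 60)^(-0.07551) = 288.1·18.78^(-0.07551) = 288.1·0.80135 = 230.869.
At 8821 K (t = 88.21):
  G = 288.1·(88.21 − 60)^(-0.07551) = 288.1·28.21^(-0.07551) = 288.1·0.77711 = 223.884.
Gain = 223.884 / 230.869 = 0.9697 → 0.970.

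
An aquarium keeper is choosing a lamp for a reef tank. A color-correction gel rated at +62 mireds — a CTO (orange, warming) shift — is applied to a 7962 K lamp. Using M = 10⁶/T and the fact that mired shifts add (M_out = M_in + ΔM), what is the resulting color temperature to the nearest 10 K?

5330 K

M_in = 10⁶/7962 = 125.60 mireds.
M_out = 125.60 + (+62) = 187.60 mireds.
T_out = 10⁶/187.60 = 5330.6 K → 5330 K.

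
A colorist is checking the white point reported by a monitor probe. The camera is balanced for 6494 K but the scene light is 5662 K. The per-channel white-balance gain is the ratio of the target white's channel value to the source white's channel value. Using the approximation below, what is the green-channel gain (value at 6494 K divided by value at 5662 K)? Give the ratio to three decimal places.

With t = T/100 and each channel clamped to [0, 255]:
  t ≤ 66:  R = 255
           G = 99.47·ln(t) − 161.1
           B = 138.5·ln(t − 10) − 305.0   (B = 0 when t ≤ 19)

At 5662 K (t = 56.62):
  G = 99.47·ln 56.62 − 161.1 = 99.47·4.0364 − 161.1 = 240.397.
At 6494 K (t = 64.94):
  G = 99.47·ln 64.94 − 161.1 = 99.47·4.1735 − 161.1 = 254.034.
Gain = 254.034 / 240.397 = 1.0567 → 1.057.

1.057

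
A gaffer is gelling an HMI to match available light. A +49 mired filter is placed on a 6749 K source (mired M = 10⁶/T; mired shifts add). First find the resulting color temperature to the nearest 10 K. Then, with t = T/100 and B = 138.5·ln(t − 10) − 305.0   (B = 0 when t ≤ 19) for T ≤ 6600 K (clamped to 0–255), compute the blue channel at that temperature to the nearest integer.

208

M_in = 10⁶/6749 = 148.17; M_out = 148.17 + (+49) = 197.17.
T_out = 10⁶/197.17 = 5071.8 K → 5070 K; t = 50.7.
B = 138.5·ln(50.7 − 10) − 305.0 = 138.5·ln 40.7 − 305.0 = 138.5·3.7062 − 305.0 = 208.313.
Rounded: 208.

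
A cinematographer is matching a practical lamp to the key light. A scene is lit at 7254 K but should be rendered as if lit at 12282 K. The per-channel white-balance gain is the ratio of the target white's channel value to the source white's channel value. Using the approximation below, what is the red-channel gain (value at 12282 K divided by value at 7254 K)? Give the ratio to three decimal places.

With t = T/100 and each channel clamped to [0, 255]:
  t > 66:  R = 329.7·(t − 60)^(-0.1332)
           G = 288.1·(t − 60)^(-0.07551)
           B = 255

0.807

At 7254 K (t = 72.54):
  R = 329.7·(72.54 − 60)^(-0.1332) = 329.7·12.54^(-0.1332) = 329.7·0.71401 = 235.410.
At 12282 K (t = 122.82):
  R = 329.7·(122.82 − 60)^(-0.1332) = 329.7·62.82^(-0.1332) = 329.7·0.57609 = 189.938.
Gain = 189.938 / 235.410 = 0.8068 → 0.807.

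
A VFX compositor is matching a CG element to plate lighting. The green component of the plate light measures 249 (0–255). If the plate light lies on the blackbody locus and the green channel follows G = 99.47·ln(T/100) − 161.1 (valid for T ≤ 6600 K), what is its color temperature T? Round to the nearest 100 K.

ln t = (249 + 161.1) / 99.47 = 4.1229.
t = e^4.1229 = 61.735.
T = 100·t = 6174 K → 6200 K to the nearest 100 K.

6200 K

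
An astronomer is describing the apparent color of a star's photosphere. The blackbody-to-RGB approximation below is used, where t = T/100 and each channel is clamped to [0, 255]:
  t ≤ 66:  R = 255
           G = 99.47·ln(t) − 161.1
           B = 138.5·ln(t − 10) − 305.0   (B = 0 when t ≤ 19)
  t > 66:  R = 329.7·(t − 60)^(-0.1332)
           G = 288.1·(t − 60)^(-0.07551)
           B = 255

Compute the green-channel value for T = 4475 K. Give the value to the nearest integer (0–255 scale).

217

t = 4475/100 = 44.75; the t ≤ 66 branch applies.
G = 99.47·ln 44.75 − 161.1 = 99.47·3.8011 − 161.1 = 216.995.
Rounded: 217.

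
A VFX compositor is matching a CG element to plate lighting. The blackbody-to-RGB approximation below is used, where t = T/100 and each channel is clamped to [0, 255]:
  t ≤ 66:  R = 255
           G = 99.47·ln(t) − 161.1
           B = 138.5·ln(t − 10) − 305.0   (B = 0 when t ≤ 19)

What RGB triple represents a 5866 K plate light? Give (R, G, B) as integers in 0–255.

(255, 244, 233)

t = 5866/100 = 58.66; the t ≤ 66 branch applies.
R = 255 by definition for t ≤ 66.
G = 99.47·ln 58.66 − 161.1 = 99.47·4.0718 − 161.1 = 243.918.
B = 138.5·ln(58.66 − 10) − 305.0 = 138.5·ln 48.66 − 305.0 = 138.5·3.8849 − 305.0 = 233.053.
Rounded: (255, 244, 233).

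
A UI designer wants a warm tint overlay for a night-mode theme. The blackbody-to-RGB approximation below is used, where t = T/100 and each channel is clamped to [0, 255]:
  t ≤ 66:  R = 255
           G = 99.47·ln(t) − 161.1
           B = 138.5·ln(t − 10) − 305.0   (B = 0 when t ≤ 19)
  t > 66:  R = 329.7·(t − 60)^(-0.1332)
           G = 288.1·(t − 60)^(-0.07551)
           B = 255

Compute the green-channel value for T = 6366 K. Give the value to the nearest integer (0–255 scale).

t = 6366/100 = 63.66; the t ≤ 66 branch applies.
G = 99.47·ln 63.66 − 161.1 = 99.47·4.1536 − 161.1 = 252.054.
Rounded: 252.

252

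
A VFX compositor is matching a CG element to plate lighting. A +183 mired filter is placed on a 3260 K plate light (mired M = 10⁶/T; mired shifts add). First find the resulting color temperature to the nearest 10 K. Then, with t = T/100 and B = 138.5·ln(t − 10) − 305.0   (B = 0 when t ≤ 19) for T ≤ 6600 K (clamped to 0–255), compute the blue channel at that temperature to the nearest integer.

M_in = 10⁶/3260 = 306.75; M_out = 306.75 + (+183) = 489.75.
T_out = 10⁶/489.75 = 2041.9 K → 2040 K; t = 20.4.
B = 138.5·ln(20.4 − 10) − 305.0 = 138.5·ln 10.4 − 305.0 = 138.5·2.3418 − 305.0 = 19.340.
Rounded: 19.

19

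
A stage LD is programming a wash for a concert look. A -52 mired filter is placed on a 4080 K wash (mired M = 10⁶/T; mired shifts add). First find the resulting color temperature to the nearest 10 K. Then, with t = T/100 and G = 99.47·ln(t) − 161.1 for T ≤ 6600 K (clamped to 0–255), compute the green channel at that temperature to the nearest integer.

232

M_in = 10⁶/4080 = 245.10; M_out = 245.10 + (-52) = 193.10.
T_out = 10⁶/193.10 = 5178.7 K → 5180 K; t = 51.8.
G = 99.47·ln 51.8 − 161.1 = 99.47·3.9474 − 161.1 = 231.547.
Rounded: 232.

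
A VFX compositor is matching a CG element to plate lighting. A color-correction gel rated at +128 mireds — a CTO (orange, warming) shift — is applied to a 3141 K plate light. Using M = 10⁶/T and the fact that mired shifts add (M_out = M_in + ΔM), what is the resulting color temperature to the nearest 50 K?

2250 K

M_in = 10⁶/3141 = 318.37 mireds.
M_out = 318.37 + (+128) = 446.37 mireds.
T_out = 10⁶/446.37 = 2240.3 K → 2250 K.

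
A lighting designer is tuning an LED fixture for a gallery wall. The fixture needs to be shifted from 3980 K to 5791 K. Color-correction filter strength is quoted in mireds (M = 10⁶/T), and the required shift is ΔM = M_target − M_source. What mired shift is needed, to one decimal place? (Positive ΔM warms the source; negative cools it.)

M_source = 10⁶/3980 = 251.256; M_target = 10⁶/5791 = 172.682.
ΔM = 172.682 − 251.256 = -78.575 → -78.6 mireds, a cooling shift.

-78.6 mireds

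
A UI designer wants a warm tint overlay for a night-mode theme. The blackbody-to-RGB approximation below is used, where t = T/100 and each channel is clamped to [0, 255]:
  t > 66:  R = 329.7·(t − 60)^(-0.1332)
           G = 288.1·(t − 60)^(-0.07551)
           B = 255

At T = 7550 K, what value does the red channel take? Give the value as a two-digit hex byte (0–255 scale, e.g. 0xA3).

t = 7550/100 = 75.5; the t > 66 branch applies.
R = 329.7·(75.5 − 60)^(-0.1332) = 329.7·15.5^(-0.1332) = 329.7·0.69414 = 228.858.
Rounded: 229; in hex, 0xE5.

0xE5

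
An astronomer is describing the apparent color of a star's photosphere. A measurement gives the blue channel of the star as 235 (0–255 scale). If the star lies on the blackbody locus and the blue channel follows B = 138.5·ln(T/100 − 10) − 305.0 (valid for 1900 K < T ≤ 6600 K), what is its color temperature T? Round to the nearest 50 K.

5950 K

ln(t − 10) = (235 + 305.0) / 138.5 = 3.8989.
t − 10 = e^3.8989 = 49.349, so t = 59.349.
T = 100·t = 5935 K → 5950 K to the nearest 50 K.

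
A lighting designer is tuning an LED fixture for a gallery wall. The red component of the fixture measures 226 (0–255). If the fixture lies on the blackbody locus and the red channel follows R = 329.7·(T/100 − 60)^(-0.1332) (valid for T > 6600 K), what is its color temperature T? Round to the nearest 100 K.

7700 K

(t − 60)^(-0.1332) = 226/329.7 = 0.68547.
t − 60 = 0.68547^(1/-0.1332) = 0.68547^(-7.508) = 17.034, so t = 77.034.
T = 100·t = 7703 K → 7700 K to the nearest 100 K.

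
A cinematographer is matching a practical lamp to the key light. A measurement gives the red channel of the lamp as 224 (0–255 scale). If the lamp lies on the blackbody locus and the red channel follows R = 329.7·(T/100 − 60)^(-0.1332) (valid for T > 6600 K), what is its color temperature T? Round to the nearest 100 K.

(t − 60)^(-0.1332) = 224/329.7 = 0.67941.
t − 60 = 0.67941^(1/-0.1332) = 0.67941^(-7.508) = 18.209, so t = 78.209.
T = 100·t = 7821 K → 7800 K to the nearest 100 K.

7800 K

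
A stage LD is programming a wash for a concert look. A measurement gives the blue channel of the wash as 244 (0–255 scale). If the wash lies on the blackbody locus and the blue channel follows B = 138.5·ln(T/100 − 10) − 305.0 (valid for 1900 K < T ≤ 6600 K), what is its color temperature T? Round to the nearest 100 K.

ln(t − 10) = (244 + 305.0) / 138.5 = 3.9639.
t − 10 = e^3.9639 = 52.662, so t = 62.662.
T = 100·t = 6266 K → 6300 K to the nearest 100 K.

6300 K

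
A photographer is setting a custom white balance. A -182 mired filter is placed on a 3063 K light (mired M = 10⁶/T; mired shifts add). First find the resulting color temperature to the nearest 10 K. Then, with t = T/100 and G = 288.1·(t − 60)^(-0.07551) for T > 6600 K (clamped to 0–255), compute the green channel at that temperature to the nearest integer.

244

M_in = 10⁶/3063 = 326.48; M_out = 326.48 + (-182) = 144.48.
T_out = 10⁶/144.48 = 6921.5 K → 6920 K; t = 69.2.
G = 288.1·(69.2 − 60)^(-0.07551) = 288.1·9.2^(-0.07551) = 288.1·0.84572 = 243.651.
Rounded: 244.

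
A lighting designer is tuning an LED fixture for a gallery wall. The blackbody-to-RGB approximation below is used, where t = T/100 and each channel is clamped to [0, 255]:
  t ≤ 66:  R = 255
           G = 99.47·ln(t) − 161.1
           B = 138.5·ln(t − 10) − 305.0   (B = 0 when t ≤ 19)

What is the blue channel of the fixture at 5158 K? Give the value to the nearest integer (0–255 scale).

t = 5158/100 = 51.58; the t ≤ 66 branch applies.
B = 138.5·ln(51.58 − 10) − 305.0 = 138.5·ln 41.58 − 305.0 = 138.5·3.7276 − 305.0 = 211.275.
Rounded: 211.

211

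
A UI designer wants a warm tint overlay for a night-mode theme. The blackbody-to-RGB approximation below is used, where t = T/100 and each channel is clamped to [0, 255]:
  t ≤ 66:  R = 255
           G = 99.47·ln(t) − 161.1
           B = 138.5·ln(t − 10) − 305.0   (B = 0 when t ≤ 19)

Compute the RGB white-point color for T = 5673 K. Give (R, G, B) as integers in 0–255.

(255, 241, 227)

t = 5673/100 = 56.73; the t ≤ 66 branch applies.
R = 255 by definition for t ≤ 66.
G = 99.47·ln 56.73 − 161.1 = 99.47·4.0383 − 161.1 = 240.590.
B = 138.5·ln(56.73 − 10) − 305.0 = 138.5·ln 46.73 − 305.0 = 138.5·3.8444 − 305.0 = 227.448.
Rounded: (255, 241, 227).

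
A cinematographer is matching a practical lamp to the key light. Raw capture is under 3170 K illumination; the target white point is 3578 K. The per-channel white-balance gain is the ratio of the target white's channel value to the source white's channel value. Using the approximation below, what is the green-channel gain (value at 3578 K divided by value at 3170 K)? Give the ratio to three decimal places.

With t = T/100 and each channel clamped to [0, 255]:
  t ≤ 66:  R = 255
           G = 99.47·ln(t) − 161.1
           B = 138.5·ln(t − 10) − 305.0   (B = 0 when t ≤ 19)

1.066

At 3170 K (t = 31.7):
  G = 99.47·ln 31.7 − 161.1 = 99.47·3.4563 − 161.1 = 182.700.
At 3578 K (t = 35.78):
  G = 99.47·ln 35.78 − 161.1 = 99.47·3.5774 − 161.1 = 194.743.
Gain = 194.743 / 182.700 = 1.0659 → 1.066.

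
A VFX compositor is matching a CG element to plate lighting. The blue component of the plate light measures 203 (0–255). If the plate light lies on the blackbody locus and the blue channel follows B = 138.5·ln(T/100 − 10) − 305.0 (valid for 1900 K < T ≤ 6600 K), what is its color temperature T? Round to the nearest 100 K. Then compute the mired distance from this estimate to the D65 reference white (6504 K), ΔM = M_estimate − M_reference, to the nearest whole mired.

ln(t − 10) = (203 + 305.0) / 138.5 = 3.6679.
t − 10 = e^3.6679 = 39.168, so t = 49.168.
T = 100·t = 4917 K → 4900 K to the nearest 100 K.
M_estimate = 10⁶/4900 = 204.08; M_reference = 10⁶/6504 = 153.75.
ΔM = 204.08 − 153.75 = 50.33 → +50 mireds.

+50 mireds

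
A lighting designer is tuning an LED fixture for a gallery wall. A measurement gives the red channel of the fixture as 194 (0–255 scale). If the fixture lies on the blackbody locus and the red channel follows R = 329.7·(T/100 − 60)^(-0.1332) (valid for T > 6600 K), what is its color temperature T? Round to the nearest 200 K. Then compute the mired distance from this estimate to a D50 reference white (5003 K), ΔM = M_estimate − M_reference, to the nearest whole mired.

-112 mireds

(t − 60)^(-0.1332) = 194/329.7 = 0.58841.
t − 60 = 0.58841^(1/-0.1332) = 0.58841^(-7.508) = 53.593, so t = 113.593.
T = 100·t = 11359 K → 11400 K to the nearest 200 K.
M_estimate = 10⁶/11400 = 87.72; M_reference = 10⁶/5003 = 199.88.
ΔM = 87.72 − 199.88 = -112.16 → -112 mireds.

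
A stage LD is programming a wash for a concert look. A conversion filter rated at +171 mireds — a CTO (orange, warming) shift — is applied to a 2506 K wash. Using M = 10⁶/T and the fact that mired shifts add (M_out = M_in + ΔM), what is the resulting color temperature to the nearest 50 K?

M_in = 10⁶/2506 = 399.04 mireds.
M_out = 399.04 + (+171) = 570.04 mireds.
T_out = 10⁶/570.04 = 1754.3 K → 1750 K.

1750 K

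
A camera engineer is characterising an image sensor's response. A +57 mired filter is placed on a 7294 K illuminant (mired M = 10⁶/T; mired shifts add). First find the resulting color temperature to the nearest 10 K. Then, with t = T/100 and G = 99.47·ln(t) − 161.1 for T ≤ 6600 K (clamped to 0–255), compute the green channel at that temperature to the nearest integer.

231

M_in = 10⁶/7294 = 137.10; M_out = 137.10 + (+57) = 194.10.
T_out = 10⁶/194.10 = 5152.0 K → 5150 K; t = 51.5.
G = 99.47·ln 51.5 − 161.1 = 99.47·3.9416 − 161.1 = 230.969.
Rounded: 231.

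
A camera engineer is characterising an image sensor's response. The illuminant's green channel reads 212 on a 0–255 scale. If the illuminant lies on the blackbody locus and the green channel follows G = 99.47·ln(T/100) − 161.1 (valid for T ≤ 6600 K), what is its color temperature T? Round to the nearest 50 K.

4250 K

ln t = (212 + 161.1) / 99.47 = 3.7509.
t = e^3.7509 = 42.559.
T = 100·t = 4256 K → 4250 K to the nearest 50 K.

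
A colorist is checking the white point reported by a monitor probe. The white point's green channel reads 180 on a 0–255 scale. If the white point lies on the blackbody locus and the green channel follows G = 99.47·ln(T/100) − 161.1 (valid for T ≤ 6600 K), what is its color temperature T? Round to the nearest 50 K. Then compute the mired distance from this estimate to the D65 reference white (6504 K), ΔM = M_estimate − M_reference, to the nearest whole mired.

ln t = (180 + 161.1) / 99.47 = 3.4292.
t = e^3.4292 = 30.851.
T = 100·t = 3085 K → 3100 K to the nearest 50 K.
M_estimate = 10⁶/3100 = 322.58; M_reference = 10⁶/6504 = 153.75.
ΔM = 322.58 − 153.75 = 168.83 → +169 mireds.

+169 mireds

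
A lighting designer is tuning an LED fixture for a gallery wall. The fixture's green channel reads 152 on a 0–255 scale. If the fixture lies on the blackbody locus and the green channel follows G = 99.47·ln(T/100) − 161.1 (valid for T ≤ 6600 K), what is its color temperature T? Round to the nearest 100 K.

2300 K

ln t = (152 + 161.1) / 99.47 = 3.1477.
t = e^3.1477 = 23.282.
T = 100·t = 2328 K → 2300 K to the nearest 100 K.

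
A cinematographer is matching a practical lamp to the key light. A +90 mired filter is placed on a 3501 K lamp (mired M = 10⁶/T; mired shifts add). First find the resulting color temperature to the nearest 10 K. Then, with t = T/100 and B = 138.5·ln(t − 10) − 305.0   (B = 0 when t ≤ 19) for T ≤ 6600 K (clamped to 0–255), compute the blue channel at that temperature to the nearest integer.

84

M_in = 10⁶/3501 = 285.63; M_out = 285.63 + (+90) = 375.63.
T_out = 10⁶/375.63 = 2662.2 K → 2660 K; t = 26.6.
B = 138.5·ln(26.6 − 10) − 305.0 = 138.5·ln 16.6 − 305.0 = 138.5·2.8094 − 305.0 = 84.102.
Rounded: 84.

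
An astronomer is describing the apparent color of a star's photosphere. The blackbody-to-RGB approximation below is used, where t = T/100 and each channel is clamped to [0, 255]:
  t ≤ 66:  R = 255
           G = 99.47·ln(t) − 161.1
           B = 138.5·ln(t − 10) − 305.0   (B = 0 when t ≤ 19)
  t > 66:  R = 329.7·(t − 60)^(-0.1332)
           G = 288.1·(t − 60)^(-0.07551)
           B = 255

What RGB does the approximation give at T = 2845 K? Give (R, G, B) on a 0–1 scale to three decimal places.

t = 2845/100 = 28.45; the t ≤ 66 branch applies.
R = 255 by definition for t ≤ 66.
G = 99.47·ln 28.45 − 161.1 = 99.47·3.3481 − 161.1 = 171.940.
B = 138.5·ln(28.45 − 10) − 305.0 = 138.5·ln 18.45 − 305.0 = 138.5·2.9151 − 305.0 = 98.736.
Dividing each by 255: (1.0000, 0.6743, 0.3872) → (1.000, 0.674, 0.387).

(1.000, 0.674, 0.387)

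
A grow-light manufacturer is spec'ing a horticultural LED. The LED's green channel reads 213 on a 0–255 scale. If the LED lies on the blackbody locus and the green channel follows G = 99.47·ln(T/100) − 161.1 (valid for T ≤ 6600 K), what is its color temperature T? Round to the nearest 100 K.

ln t = (213 + 161.1) / 99.47 = 3.7609.
t = e^3.7609 = 42.989.
T = 100·t = 4299 K → 4300 K to the nearest 100 K.

4300 K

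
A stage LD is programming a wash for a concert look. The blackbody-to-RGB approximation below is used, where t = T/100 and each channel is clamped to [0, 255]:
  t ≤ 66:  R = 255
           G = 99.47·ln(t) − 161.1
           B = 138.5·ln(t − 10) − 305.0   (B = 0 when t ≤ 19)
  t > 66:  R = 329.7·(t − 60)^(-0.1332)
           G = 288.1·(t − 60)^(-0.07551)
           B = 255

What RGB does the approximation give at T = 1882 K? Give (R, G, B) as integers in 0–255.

t = 1882/100 = 18.82; the t ≤ 66 branch applies.
R = 255 by definition for t ≤ 66.
G = 99.47·ln 18.82 − 161.1 = 99.47·2.9349 − 161.1 = 130.837.
t = 18.82 ≤ 19, so B = 0.
Rounded: (255, 131, 0).

(255, 131, 0)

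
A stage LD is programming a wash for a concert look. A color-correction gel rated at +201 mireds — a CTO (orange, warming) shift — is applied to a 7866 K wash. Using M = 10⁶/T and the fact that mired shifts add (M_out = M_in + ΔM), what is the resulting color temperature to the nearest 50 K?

M_in = 10⁶/7866 = 127.13 mireds.
M_out = 127.13 + (+201) = 328.13 mireds.
T_out = 10⁶/328.13 = 3047.6 K → 3050 K.

3050 K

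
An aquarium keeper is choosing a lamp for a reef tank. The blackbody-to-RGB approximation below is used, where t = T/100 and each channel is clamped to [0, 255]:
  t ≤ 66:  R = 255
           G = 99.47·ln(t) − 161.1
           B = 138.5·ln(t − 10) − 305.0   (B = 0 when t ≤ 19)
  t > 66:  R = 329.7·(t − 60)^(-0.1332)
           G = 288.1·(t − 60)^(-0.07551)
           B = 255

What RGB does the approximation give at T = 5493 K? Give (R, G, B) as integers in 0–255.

t = 5493/100 = 54.93; the t ≤ 66 branch applies.
R = 255 by definition for t ≤ 66.
G = 99.47·ln 54.93 − 161.1 = 99.47·4.0061 − 161.1 = 237.383.
B = 138.5·ln(54.93 − 10) − 305.0 = 138.5·ln 44.93 − 305.0 = 138.5·3.8051 − 305.0 = 222.007.
Rounded: (255, 237, 222).

(255, 237, 222)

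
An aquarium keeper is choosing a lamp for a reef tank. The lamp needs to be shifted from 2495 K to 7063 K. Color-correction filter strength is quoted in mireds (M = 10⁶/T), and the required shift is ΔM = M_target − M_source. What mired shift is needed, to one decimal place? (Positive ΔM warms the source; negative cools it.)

-259.2 mireds

M_source = 10⁶/2495 = 400.802; M_target = 10⁶/7063 = 141.583.
ΔM = 141.583 − 400.802 = -259.219 → -259.2 mireds, a cooling shift.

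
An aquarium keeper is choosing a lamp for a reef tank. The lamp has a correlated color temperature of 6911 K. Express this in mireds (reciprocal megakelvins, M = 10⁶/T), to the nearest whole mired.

145 mireds

M = 10⁶ / 6911 = 144.697 → 145 mireds.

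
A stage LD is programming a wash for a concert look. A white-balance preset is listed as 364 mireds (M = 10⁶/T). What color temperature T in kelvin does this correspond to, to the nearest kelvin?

T = 10⁶ / 364 = 2747.25 K → 2747 K.

2747 K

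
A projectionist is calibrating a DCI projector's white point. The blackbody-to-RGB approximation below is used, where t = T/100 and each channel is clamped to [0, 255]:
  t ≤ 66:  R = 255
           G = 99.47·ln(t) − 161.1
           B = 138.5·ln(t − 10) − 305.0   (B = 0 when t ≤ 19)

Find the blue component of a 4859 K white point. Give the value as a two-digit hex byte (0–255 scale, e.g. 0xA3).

0xC9

t = 4859/100 = 48.59; the t ≤ 66 branch applies.
B = 138.5·ln(48.59 − 10) − 305.0 = 138.5·ln 38.59 − 305.0 = 138.5·3.6530 − 305.0 = 200.940.
Rounded: 201; in hex, 0xC9.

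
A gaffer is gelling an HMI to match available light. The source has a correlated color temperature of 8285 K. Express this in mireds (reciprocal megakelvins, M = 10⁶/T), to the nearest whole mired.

121 mireds

M = 10⁶ / 8285 = 120.700 → 121 mireds.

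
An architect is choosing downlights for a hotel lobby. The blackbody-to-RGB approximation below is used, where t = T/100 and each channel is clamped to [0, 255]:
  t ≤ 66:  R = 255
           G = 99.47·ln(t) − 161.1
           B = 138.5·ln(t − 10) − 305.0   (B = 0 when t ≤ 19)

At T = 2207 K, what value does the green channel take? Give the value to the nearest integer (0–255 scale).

147

t = 2207/100 = 22.07; the t ≤ 66 branch applies.
G = 99.47·ln 22.07 − 161.1 = 99.47·3.0942 − 161.1 = 146.682.
Rounded: 147.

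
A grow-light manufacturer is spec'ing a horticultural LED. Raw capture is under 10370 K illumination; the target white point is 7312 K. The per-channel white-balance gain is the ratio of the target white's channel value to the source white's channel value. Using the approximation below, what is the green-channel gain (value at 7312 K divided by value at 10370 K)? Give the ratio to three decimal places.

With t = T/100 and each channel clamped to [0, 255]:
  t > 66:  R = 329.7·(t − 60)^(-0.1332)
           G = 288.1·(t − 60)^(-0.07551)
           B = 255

At 10370 K (t = 103.7):
  G = 288.1·(103.7 − 60)^(-0.07551) = 288.1·43.7^(-0.07551) = 288.1·0.75184 = 216.606.
At 7312 K (t = 73.12):
  G = 288.1·(73.12 − 60)^(-0.07551) = 288.1·13.12^(-0.07551) = 288.1·0.82335 = 237.207.
Gain = 237.207 / 216.606 = 1.0951 → 1.095.

1.095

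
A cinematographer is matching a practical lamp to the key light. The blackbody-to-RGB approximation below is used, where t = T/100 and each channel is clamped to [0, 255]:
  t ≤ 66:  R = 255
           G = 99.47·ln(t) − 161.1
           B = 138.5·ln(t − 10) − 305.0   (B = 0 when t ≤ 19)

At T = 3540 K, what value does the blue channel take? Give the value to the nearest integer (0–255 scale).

t = 3540/100 = 35.4; the t ≤ 66 branch applies.
B = 138.5·ln(35.4 − 10) − 305.0 = 138.5·ln 25.4 − 305.0 = 138.5·3.2347 − 305.0 = 143.013.
Rounded: 143.

143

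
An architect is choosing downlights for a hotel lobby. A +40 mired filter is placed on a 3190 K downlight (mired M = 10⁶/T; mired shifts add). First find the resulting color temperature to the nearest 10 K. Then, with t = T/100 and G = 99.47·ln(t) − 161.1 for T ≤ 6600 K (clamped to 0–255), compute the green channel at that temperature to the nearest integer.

M_in = 10⁶/3190 = 313.48; M_out = 313.48 + (+40) = 353.48.
T_out = 10⁶/353.48 = 2829.0 K → 2830 K; t = 28.3.
G = 99.47·ln 28.3 − 161.1 = 99.47·3.3429 − 161.1 = 171.414.
Rounded: 171.

171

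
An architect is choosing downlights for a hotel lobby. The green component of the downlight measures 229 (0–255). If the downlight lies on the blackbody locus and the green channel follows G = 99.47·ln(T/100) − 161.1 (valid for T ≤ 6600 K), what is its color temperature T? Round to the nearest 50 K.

5050 K

ln t = (229 + 161.1) / 99.47 = 3.9218.
t = e^3.9218 = 50.491.
T = 100·t = 5049 K → 5050 K to the nearest 50 K.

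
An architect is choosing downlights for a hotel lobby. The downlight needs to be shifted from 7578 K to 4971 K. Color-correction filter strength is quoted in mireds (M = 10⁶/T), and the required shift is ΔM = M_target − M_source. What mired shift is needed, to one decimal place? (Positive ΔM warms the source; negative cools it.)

M_source = 10⁶/7578 = 131.961; M_target = 10⁶/4971 = 201.167.
ΔM = 201.167 − 131.961 = 69.206 → +69.2 mireds, a warming shift.

+69.2 mireds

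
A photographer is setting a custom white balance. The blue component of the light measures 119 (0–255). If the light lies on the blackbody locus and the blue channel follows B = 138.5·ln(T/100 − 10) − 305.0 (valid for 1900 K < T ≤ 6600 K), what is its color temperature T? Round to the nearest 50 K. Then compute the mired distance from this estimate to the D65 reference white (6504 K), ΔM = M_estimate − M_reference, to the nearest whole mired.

+164 mireds

ln(t − 10) = (119 + 305.0) / 138.5 = 3.0614.
t − 10 = e^3.0614 = 21.357, so t = 31.357.
T = 100·t = 3136 K → 3150 K to the nearest 50 K.
M_estimate = 10⁶/3150 = 317.46; M_reference = 10⁶/6504 = 153.75.
ΔM = 317.46 − 153.75 = 163.71 → +164 mireds.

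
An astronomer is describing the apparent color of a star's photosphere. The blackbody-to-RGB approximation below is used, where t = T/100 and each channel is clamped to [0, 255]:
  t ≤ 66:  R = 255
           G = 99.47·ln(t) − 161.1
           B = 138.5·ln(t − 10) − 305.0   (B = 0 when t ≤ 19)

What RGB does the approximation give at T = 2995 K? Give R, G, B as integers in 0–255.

t = 2995/100 = 29.95; the t ≤ 66 branch applies.
R = 255 by definition for t ≤ 66.
G = 99.47·ln 29.95 − 161.1 = 99.47·3.3995 − 161.1 = 177.051.
B = 138.5·ln(29.95 − 10) − 305.0 = 138.5·ln 19.95 − 305.0 = 138.5·2.9932 − 305.0 = 109.562.
Rounded: (255, 177, 110).

R=255, G=177, B=110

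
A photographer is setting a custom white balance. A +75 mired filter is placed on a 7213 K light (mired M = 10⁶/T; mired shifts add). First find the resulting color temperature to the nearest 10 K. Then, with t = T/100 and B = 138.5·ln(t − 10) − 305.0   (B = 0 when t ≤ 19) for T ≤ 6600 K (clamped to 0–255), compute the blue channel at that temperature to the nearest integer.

194

M_in = 10⁶/7213 = 138.64; M_out = 138.64 + (+75) = 213.64.
T_out = 10⁶/213.64 = 4680.8 K → 4680 K; t = 46.8.
B = 138.5·ln(46.8 − 10) − 305.0 = 138.5·ln 36.8 − 305.0 = 138.5·3.6055 − 305.0 = 194.361.
Rounded: 194.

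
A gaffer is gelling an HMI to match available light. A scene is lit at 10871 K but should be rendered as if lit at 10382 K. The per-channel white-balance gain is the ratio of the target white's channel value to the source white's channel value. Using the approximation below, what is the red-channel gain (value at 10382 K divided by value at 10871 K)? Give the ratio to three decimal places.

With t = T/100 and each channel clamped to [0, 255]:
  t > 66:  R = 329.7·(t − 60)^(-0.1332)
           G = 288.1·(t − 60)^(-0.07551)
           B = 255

1.014

At 10871 K (t = 108.71):
  R = 329.7·(108.71 − 60)^(-0.1332) = 329.7·48.71^(-0.1332) = 329.7·0.59595 = 196.484.
At 10382 K (t = 103.82):
  R = 329.7·(103.82 − 60)^(-0.1332) = 329.7·43.82^(-0.1332) = 329.7·0.60441 = 199.273.
Gain = 199.273 / 196.484 = 1.0142 → 1.014.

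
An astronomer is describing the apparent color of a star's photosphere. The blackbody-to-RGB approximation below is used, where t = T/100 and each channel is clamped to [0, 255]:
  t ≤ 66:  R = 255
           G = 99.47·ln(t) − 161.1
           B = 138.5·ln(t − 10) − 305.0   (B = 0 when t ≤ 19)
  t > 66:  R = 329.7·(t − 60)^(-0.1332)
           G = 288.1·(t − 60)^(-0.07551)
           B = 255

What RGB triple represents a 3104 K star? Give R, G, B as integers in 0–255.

R=255, G=181, B=117

t = 3104/100 = 31.04; the t ≤ 66 branch applies.
R = 255 by definition for t ≤ 66.
G = 99.47·ln 31.04 − 161.1 = 99.47·3.4353 − 161.1 = 180.607.
B = 138.5·ln(31.04 − 10) − 305.0 = 138.5·ln 21.04 − 305.0 = 138.5·3.0464 − 305.0 = 116.930.
Rounded: (255, 181, 117).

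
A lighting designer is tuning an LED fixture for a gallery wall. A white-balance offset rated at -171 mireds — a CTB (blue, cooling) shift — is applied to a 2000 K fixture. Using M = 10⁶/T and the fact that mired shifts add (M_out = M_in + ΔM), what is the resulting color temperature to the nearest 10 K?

3040 K

M_in = 10⁶/2000 = 500.00 mireds.
M_out = 500.00 + (-171) = 329.00 mireds.
T_out = 10⁶/329.00 = 3039.5 K → 3040 K.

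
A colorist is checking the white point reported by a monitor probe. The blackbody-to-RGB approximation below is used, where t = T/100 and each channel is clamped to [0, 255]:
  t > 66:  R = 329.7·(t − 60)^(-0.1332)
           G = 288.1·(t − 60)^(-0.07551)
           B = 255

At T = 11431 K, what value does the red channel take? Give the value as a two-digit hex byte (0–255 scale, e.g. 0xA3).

t = 11431/100 = 114.31; the t > 66 branch applies.
R = 329.7·(114.31 − 60)^(-0.1332) = 329.7·54.31^(-0.1332) = 329.7·0.58737 = 193.657.
Rounded: 194; in hex, 0xC2.

0xC2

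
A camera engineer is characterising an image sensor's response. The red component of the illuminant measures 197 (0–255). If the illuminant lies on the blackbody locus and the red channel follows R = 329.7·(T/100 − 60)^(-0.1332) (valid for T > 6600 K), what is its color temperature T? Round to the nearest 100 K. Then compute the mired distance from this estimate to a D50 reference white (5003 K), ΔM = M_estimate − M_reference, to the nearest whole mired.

(t − 60)^(-0.1332) = 197/329.7 = 0.59751.
t − 60 = 0.59751^(1/-0.1332) = 0.59751^(-7.508) = 47.761, so t = 107.761.
T = 100·t = 10776 K → 10800 K to the nearest 100 K.
M_estimate = 10⁶/10800 = 92.59; M_reference = 10⁶/5003 = 199.88.
ΔM = 92.59 − 199.88 = -107.29 → -107 mireds.

-107 mireds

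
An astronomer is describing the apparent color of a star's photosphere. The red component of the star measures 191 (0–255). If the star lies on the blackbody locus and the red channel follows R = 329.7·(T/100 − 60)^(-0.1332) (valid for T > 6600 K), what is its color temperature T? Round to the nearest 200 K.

(t − 60)^(-0.1332) = 191/329.7 = 0.57931.
t − 60 = 0.57931^(1/-0.1332) = 0.57931^(-7.508) = 60.245, so t = 120.245.
T = 100·t = 12025 K → 12000 K to the nearest 200 K.

12000 K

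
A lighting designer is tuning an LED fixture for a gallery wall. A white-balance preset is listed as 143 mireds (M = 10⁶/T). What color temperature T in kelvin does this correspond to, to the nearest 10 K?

T = 10⁶ / 143 = 6993.01 K → 6990 K.

6990 K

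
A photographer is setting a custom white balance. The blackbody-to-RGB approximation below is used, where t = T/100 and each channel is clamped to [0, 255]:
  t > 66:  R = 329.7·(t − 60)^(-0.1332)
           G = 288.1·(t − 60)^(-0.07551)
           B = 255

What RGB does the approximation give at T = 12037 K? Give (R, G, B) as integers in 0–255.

t = 12037/100 = 120.37; the t > 66 branch applies.
R = 329.7·(120.37 − 60)^(-0.1332) = 329.7·60.37^(-0.1332) = 329.7·0.57915 = 190.947.
G = 288.1·(120.37 − 60)^(-0.07551) = 288.1·60.37^(-0.07551) = 288.1·0.73372 = 211.385.
B = 255 by definition for t > 66.
Rounded: (191, 211, 255).

(191, 211, 255)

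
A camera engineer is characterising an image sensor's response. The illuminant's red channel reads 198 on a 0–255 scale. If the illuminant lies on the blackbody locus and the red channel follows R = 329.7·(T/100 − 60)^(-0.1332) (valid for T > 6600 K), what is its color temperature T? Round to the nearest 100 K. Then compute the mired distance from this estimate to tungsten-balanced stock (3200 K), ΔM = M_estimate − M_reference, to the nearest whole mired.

(t − 60)^(-0.1332) = 198/329.7 = 0.60055.
t − 60 = 0.60055^(1/-0.1332) = 0.60055^(-7.508) = 45.980, so t = 105.980.
T = 100·t = 10598 K → 10600 K to the nearest 100 K.
M_estimate = 10⁶/10600 = 94.34; M_reference = 10⁶/3200 = 312.50.
ΔM = 94.34 − 312.50 = -218.16 → -218 mireds.

-218 mireds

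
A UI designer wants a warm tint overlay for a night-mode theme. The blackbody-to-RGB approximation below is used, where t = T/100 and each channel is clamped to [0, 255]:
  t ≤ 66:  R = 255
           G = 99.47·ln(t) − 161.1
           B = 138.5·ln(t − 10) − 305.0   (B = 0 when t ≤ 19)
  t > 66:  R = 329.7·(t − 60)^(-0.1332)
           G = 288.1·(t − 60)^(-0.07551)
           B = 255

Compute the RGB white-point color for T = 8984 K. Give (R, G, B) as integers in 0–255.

t = 8984/100 = 89.84; the t > 66 branch applies.
R = 329.7·(89.84 − 60)^(-0.1332) = 329.7·29.84^(-0.1332) = 329.7·0.63615 = 209.737.
G = 288.1·(89.84 − 60)^(-0.07551) = 288.1·29.84^(-0.07551) = 288.1·0.77382 = 222.937.
B = 255 by definition for t > 66.
Rounded: (210, 223, 255).

(210, 223, 255)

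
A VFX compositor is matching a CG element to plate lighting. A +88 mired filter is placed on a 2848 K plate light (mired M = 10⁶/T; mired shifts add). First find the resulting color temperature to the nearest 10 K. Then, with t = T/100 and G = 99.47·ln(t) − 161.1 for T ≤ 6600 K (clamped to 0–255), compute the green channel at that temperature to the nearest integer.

150

M_in = 10⁶/2848 = 351.12; M_out = 351.12 + (+88) = 439.12.
T_out = 10⁶/439.12 = 2277.3 K → 2280 K; t = 22.8.
G = 99.47·ln 22.8 − 161.1 = 99.47·3.1268 − 161.1 = 149.919.
Rounded: 150.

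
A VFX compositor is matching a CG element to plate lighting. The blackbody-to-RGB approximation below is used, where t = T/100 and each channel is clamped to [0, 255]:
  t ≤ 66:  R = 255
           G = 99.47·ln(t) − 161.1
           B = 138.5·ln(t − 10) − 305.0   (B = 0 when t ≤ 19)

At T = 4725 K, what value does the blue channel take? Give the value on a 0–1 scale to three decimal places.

0.769

t = 4725/100 = 47.25; the t ≤ 66 branch applies.
B = 138.5·ln(47.25 − 10) − 305.0 = 138.5·ln 37.25 − 305.0 = 138.5·3.6177 − 305.0 = 196.045.
On a 0–1 scale: 196.045/255 = 0.7688 → 0.769.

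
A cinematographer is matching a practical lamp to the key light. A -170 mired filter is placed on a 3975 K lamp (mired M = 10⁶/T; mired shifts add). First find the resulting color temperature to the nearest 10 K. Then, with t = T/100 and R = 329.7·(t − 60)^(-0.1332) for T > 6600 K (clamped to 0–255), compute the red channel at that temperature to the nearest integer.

190

M_in = 10⁶/3975 = 251.57; M_out = 251.57 + (-170) = 81.57.
T_out = 10⁶/81.57 = 12259.1 K → 12260 K; t = 122.6.
R = 329.7·(122.6 − 60)^(-0.1332) = 329.7·62.6^(-0.1332) = 329.7·0.57636 = 190.027.
Rounded: 190.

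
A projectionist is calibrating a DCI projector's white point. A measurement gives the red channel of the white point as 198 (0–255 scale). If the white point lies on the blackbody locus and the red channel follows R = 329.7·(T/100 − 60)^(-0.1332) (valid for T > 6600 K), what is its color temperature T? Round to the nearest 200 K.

10600 K

(t − 60)^(-0.1332) = 198/329.7 = 0.60055.
t − 60 = 0.60055^(1/-0.1332) = 0.60055^(-7.508) = 45.980, so t = 105.980.
T = 100·t = 10598 K → 10600 K to the nearest 200 K.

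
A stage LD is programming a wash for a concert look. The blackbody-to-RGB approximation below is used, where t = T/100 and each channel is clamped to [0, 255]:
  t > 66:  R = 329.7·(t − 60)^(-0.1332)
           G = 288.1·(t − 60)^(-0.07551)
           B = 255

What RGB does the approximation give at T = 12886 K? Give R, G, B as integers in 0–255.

t = 12886/100 = 128.86; the t > 66 branch applies.
R = 329.7·(128.86 − 60)^(-0.1332) = 329.7·68.86^(-0.1332) = 329.7·0.56909 = 187.630.
G = 288.1·(128.86 − 60)^(-0.07551) = 288.1·68.86^(-0.07551) = 288.1·0.72647 = 209.295.
B = 255 by definition for t > 66.
Rounded: (188, 209, 255).

R=188, G=209, B=255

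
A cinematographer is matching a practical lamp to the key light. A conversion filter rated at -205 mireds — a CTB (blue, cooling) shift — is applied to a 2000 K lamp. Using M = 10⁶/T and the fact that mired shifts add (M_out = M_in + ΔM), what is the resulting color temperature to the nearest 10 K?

M_in = 10⁶/2000 = 500.00 mireds.
M_out = 500.00 + (-205) = 295.00 mireds.
T_out = 10⁶/295.00 = 3389.8 K → 3390 K.

3390 K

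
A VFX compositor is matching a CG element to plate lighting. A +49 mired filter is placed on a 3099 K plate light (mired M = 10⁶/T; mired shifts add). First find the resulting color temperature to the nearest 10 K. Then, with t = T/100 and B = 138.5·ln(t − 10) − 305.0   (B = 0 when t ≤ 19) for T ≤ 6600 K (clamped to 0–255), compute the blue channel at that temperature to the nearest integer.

87

M_in = 10⁶/3099 = 322.68; M_out = 322.68 + (+49) = 371.68.
T_out = 10⁶/371.68 = 2690.5 K → 2690 K; t = 26.9.
B = 138.5·ln(26.9 − 10) − 305.0 = 138.5·ln 16.9 − 305.0 = 138.5·2.8273 − 305.0 = 86.583.
Rounded: 87.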